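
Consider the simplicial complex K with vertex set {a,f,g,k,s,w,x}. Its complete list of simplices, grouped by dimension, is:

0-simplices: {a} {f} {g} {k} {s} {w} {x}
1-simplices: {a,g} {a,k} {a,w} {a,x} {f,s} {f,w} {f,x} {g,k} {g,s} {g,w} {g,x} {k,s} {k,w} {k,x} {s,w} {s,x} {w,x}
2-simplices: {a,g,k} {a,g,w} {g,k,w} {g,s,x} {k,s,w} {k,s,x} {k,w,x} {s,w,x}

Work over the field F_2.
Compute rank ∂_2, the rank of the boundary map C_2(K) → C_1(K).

n_0=7 n_1=17 n_2=8  [Z2]
∂1: piv[ag,ak,aw,ax,fs,fw] rk=6  ker:fx,gk,gs,gw,gx,ks,kw,kx,sw,sx,wx
∂2: piv[agk,agw,gkw,gsx,ksw,ksx,kwx] rk=7  ker:swx
rk∂_2=7

rank∂_2=7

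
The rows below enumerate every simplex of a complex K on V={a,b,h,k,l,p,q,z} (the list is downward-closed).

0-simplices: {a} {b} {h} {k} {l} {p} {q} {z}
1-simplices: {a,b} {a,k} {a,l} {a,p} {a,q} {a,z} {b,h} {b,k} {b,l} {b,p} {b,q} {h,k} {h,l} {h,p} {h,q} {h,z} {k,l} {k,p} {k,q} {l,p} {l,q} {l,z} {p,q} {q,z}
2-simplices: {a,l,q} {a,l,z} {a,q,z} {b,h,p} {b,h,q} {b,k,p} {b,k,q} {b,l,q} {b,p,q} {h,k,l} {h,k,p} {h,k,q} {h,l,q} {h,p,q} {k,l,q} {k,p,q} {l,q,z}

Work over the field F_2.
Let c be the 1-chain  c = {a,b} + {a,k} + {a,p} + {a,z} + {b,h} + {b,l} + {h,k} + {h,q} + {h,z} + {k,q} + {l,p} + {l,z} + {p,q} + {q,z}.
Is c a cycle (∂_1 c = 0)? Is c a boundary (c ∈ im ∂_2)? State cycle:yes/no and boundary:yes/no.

cycle:no boundary:no

n_0=8 n_1=24 n_2=17  [Z2]
∂1: piv[ab,ak,al,ap,aq,az,bh] rk=7  ker:bk,bl,bp,bq,hk,hl,hp,hq,hz,kl,kp,kq,lp,lq,lz,pq,qz
∂2: piv[alq,alz,aqz,bhp,bhq,bkp,bkq,blq,bpq,hkl,hkp,hlq] rk=12  ker:hkq,hpq,klq,kpq,lqz
∂1c = {b} + {k} + {l} + {p}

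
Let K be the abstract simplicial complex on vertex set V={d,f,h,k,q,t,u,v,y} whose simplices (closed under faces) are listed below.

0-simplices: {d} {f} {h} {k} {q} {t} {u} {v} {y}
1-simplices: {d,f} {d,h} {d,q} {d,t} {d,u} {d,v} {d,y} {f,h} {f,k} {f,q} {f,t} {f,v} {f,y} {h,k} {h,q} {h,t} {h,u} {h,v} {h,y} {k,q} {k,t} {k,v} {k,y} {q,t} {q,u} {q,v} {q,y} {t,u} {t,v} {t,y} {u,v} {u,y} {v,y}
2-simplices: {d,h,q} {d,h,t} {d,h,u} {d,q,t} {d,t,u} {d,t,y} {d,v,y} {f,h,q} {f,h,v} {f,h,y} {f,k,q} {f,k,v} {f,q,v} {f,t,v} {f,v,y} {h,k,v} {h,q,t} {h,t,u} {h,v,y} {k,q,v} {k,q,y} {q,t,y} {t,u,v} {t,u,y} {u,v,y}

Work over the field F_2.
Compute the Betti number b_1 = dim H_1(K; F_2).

n_0=9 n_1=33 n_2=25  [Z2]
∂1: piv[df,dh,dq,dt,du,dv,dy,fk] rk=8  ker:fh,fq,ft,fv,fy,hk,hq,ht,hu,hv,hy,kq,kt,kv,ky,qt,qu,qv,qy,tu,tv,ty,uv,uy,vy
∂2: piv[dhq,dht,dhu,dqt,dtu,dty,dvy,fhq,fhv,fhy,fkq,fkv,fqv,ftv,fvy,hkv,kqy,qty,tuv,tuy,uvy] rk=21  ker:hqt,htu,hvy,kqv
b_1=(33−8)−21=4

b_1=4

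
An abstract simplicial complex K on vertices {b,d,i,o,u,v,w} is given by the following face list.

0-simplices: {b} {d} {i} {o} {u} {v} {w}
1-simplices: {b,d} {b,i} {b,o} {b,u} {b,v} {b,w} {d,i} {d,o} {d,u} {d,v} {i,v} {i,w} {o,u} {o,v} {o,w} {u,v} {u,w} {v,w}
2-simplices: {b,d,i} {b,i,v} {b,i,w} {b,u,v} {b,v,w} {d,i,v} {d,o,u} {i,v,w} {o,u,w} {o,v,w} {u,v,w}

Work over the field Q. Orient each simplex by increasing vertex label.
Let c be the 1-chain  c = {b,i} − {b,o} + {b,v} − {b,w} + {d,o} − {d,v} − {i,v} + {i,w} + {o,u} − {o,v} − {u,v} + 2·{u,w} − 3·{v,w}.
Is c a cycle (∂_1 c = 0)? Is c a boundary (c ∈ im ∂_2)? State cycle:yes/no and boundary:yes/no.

cycle:no boundary:no

n_0=7 n_1=18 n_2=11  [Q]
∂1: piv[bd,bi,bo,bu,bv,bw] rk=6  ker:di,do,du,dv,iv,iw,ou,ov,ow,uv,uw,vw
∂2: piv[bdi,biv,biw,buv,bvw,div,dou,ouw,ovw,uvw] rk=10  ker:ivw
∂1c = {i} − {w}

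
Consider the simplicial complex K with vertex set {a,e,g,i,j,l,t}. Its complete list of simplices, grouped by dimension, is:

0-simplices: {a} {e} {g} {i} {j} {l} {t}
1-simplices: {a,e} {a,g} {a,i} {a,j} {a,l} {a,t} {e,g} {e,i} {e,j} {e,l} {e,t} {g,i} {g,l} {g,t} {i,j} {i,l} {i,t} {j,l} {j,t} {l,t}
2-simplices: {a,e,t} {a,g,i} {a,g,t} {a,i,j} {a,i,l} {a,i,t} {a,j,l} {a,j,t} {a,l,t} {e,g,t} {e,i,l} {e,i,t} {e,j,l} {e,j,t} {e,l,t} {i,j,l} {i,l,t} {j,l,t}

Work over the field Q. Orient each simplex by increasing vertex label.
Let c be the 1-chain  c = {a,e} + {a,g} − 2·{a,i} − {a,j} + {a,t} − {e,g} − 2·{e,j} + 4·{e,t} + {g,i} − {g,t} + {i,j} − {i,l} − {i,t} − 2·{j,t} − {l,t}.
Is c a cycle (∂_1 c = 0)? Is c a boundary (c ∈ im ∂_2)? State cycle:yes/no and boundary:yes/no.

n_0=7 n_1=20 n_2=18  [Q]
∂1: piv[ae,ag,ai,aj,al,at] rk=6  ker:eg,ei,ej,el,et,gi,gl,gt,ij,il,it,jl,jt,lt
∂2: piv[aet,agi,agt,aij,ail,ait,ajl,ajt,alt,egt,eil,eit,ejl] rk=13  ker:ejt,elt,ijl,ilt,jlt
∂1c = 0
c vs im∂2: reduces to 0 ⇒ boundary

cycle:yes boundary:yes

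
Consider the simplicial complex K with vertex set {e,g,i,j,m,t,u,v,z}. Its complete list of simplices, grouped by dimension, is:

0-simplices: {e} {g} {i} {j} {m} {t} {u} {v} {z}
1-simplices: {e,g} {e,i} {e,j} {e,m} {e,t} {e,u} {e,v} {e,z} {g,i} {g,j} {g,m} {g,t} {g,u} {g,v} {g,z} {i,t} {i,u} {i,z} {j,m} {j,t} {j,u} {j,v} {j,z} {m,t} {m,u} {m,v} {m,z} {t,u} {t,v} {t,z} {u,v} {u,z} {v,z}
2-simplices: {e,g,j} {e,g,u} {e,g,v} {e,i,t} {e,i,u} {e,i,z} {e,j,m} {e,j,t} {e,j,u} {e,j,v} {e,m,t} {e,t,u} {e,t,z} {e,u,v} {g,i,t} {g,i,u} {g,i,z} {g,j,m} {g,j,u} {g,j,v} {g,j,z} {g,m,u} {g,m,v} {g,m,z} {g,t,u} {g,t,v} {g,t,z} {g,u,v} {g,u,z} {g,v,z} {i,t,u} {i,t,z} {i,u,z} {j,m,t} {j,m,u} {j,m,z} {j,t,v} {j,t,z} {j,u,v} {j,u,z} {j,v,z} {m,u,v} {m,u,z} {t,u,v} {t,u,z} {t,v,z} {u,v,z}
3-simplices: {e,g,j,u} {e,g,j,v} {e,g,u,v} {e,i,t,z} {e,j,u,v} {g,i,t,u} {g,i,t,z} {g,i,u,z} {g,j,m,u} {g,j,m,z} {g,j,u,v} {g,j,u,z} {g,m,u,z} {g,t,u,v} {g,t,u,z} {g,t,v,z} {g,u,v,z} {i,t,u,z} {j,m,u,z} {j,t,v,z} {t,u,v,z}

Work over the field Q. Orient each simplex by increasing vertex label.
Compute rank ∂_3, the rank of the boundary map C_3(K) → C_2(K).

n_0=9 n_1=33 n_2=47 n_3=21  [Q]
∂1: piv[eg,ei,ej,em,et,eu,ev,ez] rk=8  ker:gi,gj,gm,gt,gu,gv,gz,it,iu,iz,jm,jt,ju,jv,jz,mt,mu,mv,mz,tu,tv,tz,uv,uz,vz
∂2: piv[egj,egu,egv,eit,eiu,eiz,ejm,ejt,eju,ejv,emt,etu,etz,euv,git,giu,giz,gjm,gjz,gmu,gmv,gmz,gtv,guz,gvz] rk=25  ker:gju,gjv,gtu,gtz,guv,itu,itz,iuz,jmt,jmu,jmz,jtv,jtz,juv,juz,jvz,muv,muz,tuv,tuz,tvz,uvz
∂3: piv[egju,egjv,eguv,eitz,ejuv,gitu,gitz,giuz,gjmu,gjmz,gjuz,gmuz,gtuv,gtuz,gtvz,guvz,jtvz] rk=17  ker:gjuv,ituz,jmuz,tuvz
rk∂_3=17

rank∂_3=17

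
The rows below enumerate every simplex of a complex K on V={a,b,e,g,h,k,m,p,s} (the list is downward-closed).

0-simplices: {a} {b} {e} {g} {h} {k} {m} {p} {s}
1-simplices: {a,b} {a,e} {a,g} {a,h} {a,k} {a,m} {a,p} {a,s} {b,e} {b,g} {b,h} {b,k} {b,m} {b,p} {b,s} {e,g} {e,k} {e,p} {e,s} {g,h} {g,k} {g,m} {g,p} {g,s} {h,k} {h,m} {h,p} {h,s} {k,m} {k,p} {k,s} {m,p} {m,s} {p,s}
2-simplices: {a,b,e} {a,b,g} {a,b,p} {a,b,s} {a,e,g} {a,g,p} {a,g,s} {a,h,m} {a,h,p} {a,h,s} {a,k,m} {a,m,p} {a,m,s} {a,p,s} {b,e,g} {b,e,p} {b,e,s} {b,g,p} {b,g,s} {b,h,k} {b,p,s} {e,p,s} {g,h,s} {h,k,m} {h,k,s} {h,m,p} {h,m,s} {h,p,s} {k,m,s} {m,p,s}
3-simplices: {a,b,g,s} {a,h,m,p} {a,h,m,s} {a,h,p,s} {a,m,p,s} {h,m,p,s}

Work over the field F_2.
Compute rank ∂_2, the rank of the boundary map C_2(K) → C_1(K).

rank∂_2=20

n_0=9 n_1=34 n_2=30 n_3=6  [Z2]
∂1: piv[ab,ae,ag,ah,ak,am,ap,as] rk=8  ker:be,bg,bh,bk,bm,bp,bs,eg,ek,ep,es,gh,gk,gm,gp,gs,hk,hm,hp,hs,km,kp,ks,mp,ms,ps
∂2: piv[abe,abg,abp,abs,aeg,agp,ags,ahm,ahp,ahs,akm,amp,ams,aps,bep,bes,bhk,ghs,hkm,hks] rk=20  ker:beg,bgp,bgs,bps,eps,hmp,hms,hps,kms,mps
∂3: piv[abgs,ahmp,ahms,ahps,amps] rk=5  ker:hmps
rk∂_2=20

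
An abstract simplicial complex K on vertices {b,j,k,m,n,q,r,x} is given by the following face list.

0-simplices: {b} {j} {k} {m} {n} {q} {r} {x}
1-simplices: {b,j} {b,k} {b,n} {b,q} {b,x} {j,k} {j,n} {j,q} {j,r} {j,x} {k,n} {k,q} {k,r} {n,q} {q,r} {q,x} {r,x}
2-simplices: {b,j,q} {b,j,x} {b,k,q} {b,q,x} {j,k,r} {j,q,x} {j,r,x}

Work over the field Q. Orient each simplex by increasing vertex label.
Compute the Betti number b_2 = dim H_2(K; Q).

n_0=8 n_1=17 n_2=7  [Q]
∂1: piv[bj,bk,bn,bq,bx,jr] rk=6  ker:jk,jn,jq,jx,kn,kq,kr,nq,qr,qx,rx
∂2: piv[bjq,bjx,bkq,bqx,jkr,jrx] rk=6  ker:jqx
b_2=(7−6)−0=1

b_2=1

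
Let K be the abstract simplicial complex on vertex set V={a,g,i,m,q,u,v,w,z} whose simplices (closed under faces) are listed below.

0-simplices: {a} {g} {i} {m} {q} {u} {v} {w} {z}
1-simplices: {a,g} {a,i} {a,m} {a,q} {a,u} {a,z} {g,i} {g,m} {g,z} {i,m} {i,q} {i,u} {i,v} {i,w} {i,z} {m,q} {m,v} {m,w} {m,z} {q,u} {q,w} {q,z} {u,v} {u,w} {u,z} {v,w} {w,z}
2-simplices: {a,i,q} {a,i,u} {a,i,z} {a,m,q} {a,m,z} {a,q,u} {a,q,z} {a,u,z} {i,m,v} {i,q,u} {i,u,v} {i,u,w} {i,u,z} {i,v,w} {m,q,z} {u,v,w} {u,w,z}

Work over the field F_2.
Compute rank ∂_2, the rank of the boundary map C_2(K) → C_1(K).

rank∂_2=13

n_0=9 n_1=27 n_2=17  [Z2]
∂1: piv[ag,ai,am,aq,au,az,iv,iw] rk=8  ker:gi,gm,gz,im,iq,iu,iz,mq,mv,mw,mz,qu,qw,qz,uv,uw,uz,vw,wz
∂2: piv[aiq,aiu,aiz,amq,amz,aqu,aqz,auz,imv,iuv,iuw,ivw,uwz] rk=13  ker:iqu,iuz,mqz,uvw
rk∂_2=13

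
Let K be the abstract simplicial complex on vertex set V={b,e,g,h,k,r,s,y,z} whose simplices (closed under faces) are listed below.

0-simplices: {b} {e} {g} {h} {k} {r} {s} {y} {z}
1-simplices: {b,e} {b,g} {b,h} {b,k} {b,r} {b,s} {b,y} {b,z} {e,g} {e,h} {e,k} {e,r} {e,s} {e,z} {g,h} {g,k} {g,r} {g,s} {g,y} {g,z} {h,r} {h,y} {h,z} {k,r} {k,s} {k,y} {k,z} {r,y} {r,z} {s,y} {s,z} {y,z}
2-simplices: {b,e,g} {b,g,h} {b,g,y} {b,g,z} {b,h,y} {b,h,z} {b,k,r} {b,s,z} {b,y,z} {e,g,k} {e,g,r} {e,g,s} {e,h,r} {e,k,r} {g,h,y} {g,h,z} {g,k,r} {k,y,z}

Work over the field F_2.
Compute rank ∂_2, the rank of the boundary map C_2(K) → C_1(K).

n_0=9 n_1=32 n_2=18  [Z2]
∂1: piv[be,bg,bh,bk,br,bs,by,bz] rk=8  ker:eg,eh,ek,er,es,ez,gh,gk,gr,gs,gy,gz,hr,hy,hz,kr,ks,ky,kz,ry,rz,sy,sz,yz
∂2: piv[beg,bgh,bgy,bgz,bhy,bhz,bkr,bsz,byz,egk,egr,egs,ehr,ekr,kyz] rk=15  ker:ghy,ghz,gkr
rk∂_2=15

rank∂_2=15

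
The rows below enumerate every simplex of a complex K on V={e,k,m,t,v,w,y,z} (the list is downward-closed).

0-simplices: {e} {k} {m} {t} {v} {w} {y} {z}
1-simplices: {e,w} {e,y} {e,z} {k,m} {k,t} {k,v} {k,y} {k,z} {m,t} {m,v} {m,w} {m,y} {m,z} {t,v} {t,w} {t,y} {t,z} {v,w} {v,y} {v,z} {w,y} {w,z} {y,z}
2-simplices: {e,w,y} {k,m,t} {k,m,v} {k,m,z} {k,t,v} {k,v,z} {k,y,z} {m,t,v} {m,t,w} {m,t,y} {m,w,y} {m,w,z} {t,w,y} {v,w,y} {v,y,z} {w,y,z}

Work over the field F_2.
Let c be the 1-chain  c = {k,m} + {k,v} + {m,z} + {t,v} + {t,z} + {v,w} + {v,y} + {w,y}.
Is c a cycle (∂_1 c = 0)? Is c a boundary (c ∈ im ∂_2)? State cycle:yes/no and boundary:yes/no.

cycle:yes boundary:no

n_0=8 n_1=23 n_2=16  [Z2]
∂1: piv[ew,ey,ez,km,kt,kv,ky] rk=7  ker:kz,mt,mv,mw,my,mz,tv,tw,ty,tz,vw,vy,vz,wy,wz,yz
∂2: piv[ewy,kmt,kmv,kmz,ktv,kvz,kyz,mtw,mty,mwy,mwz,vwy,vyz,wyz] rk=14  ker:mtv,twy
∂1c = 0
c vs im∂2: residual ≠ 0 ⇒ not boundary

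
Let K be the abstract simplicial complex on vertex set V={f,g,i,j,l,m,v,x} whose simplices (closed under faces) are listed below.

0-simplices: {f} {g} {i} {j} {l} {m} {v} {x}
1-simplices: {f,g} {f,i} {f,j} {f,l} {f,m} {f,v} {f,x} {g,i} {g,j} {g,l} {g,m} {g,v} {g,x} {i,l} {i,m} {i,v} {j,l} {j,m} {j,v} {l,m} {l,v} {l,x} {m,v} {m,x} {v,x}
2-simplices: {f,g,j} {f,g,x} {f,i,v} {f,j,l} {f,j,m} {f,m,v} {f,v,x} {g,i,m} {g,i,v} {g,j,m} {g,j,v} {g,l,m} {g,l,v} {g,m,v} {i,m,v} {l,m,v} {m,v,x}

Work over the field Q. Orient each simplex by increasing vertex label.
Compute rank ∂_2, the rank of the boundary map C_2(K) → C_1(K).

rank∂_2=15

n_0=8 n_1=25 n_2=17  [Q]
∂1: piv[fg,fi,fj,fl,fm,fv,fx] rk=7  ker:gi,gj,gl,gm,gv,gx,il,im,iv,jl,jm,jv,lm,lv,lx,mv,mx,vx
∂2: piv[fgj,fgx,fiv,fjl,fjm,fmv,fvx,gim,giv,gjm,gjv,glm,glv,gmv,mvx] rk=15  ker:imv,lmv
rk∂_2=15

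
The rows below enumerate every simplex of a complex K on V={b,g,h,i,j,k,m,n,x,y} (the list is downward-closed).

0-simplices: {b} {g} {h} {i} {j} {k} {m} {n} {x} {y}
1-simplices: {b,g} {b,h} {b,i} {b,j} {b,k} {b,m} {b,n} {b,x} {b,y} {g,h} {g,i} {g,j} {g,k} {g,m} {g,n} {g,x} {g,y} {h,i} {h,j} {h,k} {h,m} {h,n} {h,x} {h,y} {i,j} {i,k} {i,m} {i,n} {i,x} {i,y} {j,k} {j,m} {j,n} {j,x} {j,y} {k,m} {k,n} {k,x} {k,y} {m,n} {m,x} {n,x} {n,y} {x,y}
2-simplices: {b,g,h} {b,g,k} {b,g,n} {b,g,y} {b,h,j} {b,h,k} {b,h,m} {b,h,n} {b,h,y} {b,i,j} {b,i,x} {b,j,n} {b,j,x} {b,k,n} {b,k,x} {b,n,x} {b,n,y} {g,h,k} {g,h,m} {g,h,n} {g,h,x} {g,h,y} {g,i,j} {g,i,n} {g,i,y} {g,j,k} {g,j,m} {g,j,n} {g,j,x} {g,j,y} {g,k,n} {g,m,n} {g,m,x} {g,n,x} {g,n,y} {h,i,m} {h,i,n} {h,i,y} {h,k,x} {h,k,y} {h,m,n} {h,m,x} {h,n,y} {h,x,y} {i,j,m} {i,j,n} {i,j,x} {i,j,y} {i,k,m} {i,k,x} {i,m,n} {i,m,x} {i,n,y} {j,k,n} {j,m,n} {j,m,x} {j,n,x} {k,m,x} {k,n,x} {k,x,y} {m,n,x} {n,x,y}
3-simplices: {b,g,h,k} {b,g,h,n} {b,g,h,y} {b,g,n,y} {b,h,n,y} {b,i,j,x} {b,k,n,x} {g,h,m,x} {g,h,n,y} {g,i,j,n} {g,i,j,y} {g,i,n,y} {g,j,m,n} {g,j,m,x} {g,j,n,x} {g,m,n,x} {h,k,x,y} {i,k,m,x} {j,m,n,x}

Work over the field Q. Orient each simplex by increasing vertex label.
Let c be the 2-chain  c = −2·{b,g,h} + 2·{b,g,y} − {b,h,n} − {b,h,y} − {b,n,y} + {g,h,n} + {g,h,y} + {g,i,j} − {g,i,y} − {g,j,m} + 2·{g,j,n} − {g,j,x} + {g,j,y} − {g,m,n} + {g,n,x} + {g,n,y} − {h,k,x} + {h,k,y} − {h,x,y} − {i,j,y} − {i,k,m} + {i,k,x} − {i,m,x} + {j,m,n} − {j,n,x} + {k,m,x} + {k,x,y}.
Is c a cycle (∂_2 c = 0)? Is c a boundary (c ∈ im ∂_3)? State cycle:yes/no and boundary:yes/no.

n_0=10 n_1=44 n_2=62 n_3=19  [Q]
∂1: piv[bg,bh,bi,bj,bk,bm,bn,bx,by] rk=9  ker:gh,gi,gj,gk,gm,gn,gx,gy,hi,hj,hk,hm,hn,hx,hy,ij,ik,im,in,ix,iy,jk,jm,jn,jx,jy,km,kn,kx,ky,mn,mx,nx,ny,xy
∂2: piv[bgh,bgk,bgn,bgy,bhj,bhk,bhm,bhn,bhy,bij,bix,bjn,bjx,bkn,bkx,bnx,bny,ghm,ghx,gij,gin,giy,gjk,gjm,gjn,gjx,gjy,gmn,gmx,him,hin,hky,hxy,ikm,ikx] rk=35  ker:ghk,ghn,ghy,gkn,gnx,gny,hiy,hkx,hmn,hmx,hny,ijm,ijn,ijx,ijy,imn,imx,iny,jkn,jmn,jmx,jnx,kmx,knx,kxy,mnx,nxy
∂3: piv[bghk,bghn,bghy,bgny,bhny,bijx,bknx,ghmx,gijn,gijy,giny,gjmn,gjmx,gjnx,gmnx,hkxy,ikmx] rk=17  ker:ghny,jmnx
∂2c = 0
c vs im∂3: reduces to 0 ⇒ boundary

cycle:yes boundary:yes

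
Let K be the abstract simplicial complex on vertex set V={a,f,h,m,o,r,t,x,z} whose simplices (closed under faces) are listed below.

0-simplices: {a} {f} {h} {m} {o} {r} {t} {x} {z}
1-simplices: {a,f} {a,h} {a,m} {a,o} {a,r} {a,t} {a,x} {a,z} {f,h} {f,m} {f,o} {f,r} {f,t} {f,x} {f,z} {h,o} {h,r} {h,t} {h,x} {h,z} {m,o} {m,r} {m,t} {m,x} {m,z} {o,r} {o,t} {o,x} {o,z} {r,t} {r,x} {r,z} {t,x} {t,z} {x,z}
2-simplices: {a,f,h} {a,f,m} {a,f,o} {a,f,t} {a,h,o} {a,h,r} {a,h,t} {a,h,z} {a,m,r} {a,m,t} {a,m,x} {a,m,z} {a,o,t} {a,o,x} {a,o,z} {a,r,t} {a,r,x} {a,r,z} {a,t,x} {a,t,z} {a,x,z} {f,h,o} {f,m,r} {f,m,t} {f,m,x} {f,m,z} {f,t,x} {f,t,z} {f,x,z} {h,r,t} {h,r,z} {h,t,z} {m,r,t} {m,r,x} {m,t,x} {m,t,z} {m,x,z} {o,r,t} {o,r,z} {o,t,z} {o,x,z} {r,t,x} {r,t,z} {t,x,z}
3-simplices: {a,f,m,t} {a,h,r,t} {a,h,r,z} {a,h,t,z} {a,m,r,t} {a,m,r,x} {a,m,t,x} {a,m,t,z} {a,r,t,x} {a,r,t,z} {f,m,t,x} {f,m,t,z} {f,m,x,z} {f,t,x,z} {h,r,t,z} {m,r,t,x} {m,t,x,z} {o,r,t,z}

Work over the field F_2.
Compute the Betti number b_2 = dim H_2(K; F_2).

n_0=9 n_1=35 n_2=44 n_3=18  [Z2]
∂1: piv[af,ah,am,ao,ar,at,ax,az] rk=8  ker:fh,fm,fo,fr,ft,fx,fz,ho,hr,ht,hx,hz,mo,mr,mt,mx,mz,or,ot,ox,oz,rt,rx,rz,tx,tz,xz
∂2: piv[afh,afm,afo,aft,aho,ahr,aht,ahz,amr,amt,amx,amz,aot,aox,aoz,art,arx,arz,atx,atz,axz,fmr,fmx,fmz,ort] rk=25  ker:fho,fmt,ftx,ftz,fxz,hrt,hrz,htz,mrt,mrx,mtx,mtz,mxz,orz,otz,oxz,rtx,rtz,txz
∂3: piv[afmt,ahrt,ahrz,ahtz,amrt,amrx,amtx,amtz,artx,artz,fmtx,fmtz,fmxz,ftxz,ortz] rk=15  ker:hrtz,mrtx,mtxz
b_2=(44−25)−15=4

b_2=4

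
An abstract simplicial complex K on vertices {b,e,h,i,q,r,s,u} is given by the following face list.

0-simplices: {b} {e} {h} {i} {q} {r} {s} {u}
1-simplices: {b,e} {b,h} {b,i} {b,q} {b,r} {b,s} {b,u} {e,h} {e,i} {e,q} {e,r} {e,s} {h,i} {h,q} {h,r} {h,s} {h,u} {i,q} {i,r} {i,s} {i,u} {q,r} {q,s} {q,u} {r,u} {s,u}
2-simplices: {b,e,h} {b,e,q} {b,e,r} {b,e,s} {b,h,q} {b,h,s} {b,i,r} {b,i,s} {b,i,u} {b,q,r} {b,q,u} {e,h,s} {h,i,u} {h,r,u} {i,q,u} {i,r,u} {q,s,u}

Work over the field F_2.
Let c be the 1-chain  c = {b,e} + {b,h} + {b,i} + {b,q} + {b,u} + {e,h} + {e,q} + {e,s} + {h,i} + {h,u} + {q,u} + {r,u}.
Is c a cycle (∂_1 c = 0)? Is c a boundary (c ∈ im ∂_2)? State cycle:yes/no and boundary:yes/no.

cycle:no boundary:no

n_0=8 n_1=26 n_2=17  [Z2]
∂1: piv[be,bh,bi,bq,br,bs,bu] rk=7  ker:eh,ei,eq,er,es,hi,hq,hr,hs,hu,iq,ir,is,iu,qr,qs,qu,ru,su
∂2: piv[beh,beq,ber,bes,bhq,bhs,bir,bis,biu,bqr,bqu,hiu,hru,iqu,iru,qsu] rk=16  ker:ehs
∂1c = {b} + {q} + {r} + {s}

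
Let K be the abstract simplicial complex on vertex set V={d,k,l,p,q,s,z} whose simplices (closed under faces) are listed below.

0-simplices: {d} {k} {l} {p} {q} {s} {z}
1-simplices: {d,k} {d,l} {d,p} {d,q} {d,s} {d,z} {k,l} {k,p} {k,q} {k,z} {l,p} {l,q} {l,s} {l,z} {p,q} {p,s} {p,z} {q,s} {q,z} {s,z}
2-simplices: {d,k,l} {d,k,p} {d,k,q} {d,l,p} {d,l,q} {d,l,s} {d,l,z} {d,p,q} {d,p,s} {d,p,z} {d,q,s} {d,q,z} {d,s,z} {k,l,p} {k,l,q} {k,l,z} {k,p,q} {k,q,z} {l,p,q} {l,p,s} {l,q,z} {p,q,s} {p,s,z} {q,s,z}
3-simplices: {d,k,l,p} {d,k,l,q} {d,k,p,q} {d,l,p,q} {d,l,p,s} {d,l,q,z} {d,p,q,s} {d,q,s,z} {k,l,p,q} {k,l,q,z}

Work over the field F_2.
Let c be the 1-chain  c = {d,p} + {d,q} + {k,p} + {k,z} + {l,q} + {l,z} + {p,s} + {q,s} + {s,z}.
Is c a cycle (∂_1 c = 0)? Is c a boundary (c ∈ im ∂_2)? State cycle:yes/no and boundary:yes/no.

cycle:no boundary:no

n_0=7 n_1=20 n_2=24 n_3=10  [Z2]
∂1: piv[dk,dl,dp,dq,ds,dz] rk=6  ker:kl,kp,kq,kz,lp,lq,ls,lz,pq,ps,pz,qs,qz,sz
∂2: piv[dkl,dkp,dkq,dlp,dlq,dls,dlz,dpq,dps,dpz,dqs,dqz,dsz,klz] rk=14  ker:klp,klq,kpq,kqz,lpq,lps,lqz,pqs,psz,qsz
∂3: piv[dklp,dklq,dkpq,dlpq,dlps,dlqz,dpqs,dqsz,klqz] rk=9  ker:klpq
∂1c = {p} + {q} + {s} + {z}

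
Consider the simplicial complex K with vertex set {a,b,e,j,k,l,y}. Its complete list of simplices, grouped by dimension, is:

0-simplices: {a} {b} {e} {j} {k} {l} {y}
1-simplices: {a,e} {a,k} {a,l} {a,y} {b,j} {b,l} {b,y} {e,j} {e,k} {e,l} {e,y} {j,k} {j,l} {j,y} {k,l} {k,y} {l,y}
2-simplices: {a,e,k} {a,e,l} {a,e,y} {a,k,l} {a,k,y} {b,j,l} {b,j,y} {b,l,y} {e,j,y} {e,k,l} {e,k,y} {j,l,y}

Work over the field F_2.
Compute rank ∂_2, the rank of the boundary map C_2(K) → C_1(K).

rank∂_2=9

n_0=7 n_1=17 n_2=12  [Z2]
∂1: piv[ae,ak,al,ay,bj,bl] rk=6  ker:by,ej,ek,el,ey,jk,jl,jy,kl,ky,ly
∂2: piv[aek,ael,aey,akl,aky,bjl,bjy,bly,ejy] rk=9  ker:ekl,eky,jly
rk∂_2=9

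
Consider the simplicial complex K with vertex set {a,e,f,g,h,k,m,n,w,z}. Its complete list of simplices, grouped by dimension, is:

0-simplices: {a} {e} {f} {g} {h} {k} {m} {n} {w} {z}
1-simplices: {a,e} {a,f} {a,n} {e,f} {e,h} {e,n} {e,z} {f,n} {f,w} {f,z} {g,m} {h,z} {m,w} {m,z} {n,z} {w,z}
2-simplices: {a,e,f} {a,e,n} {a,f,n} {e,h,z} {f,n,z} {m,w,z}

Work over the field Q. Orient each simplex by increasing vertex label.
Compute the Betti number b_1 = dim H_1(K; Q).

b_1=2

n_0=10 n_1=16 n_2=6  [Q]
∂1: piv[ae,af,an,eh,ez,fw,gm,mw] rk=8  ker:ef,en,fn,fz,hz,mz,nz,wz
∂2: piv[aef,aen,afn,ehz,fnz,mwz] rk=6
b_1=(16−8)−6=2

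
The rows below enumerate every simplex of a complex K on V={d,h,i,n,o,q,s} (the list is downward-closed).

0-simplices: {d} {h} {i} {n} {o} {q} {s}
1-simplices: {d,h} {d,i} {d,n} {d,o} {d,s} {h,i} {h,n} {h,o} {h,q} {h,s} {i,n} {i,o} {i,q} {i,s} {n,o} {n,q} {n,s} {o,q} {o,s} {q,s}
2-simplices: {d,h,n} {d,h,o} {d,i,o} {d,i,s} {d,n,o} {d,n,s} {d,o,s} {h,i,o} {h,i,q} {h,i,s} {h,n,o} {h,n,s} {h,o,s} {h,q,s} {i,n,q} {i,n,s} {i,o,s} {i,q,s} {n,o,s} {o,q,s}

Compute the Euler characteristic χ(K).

n_0=7 n_1=20 n_2=20
χ=+7−20+20=7

χ(K)=7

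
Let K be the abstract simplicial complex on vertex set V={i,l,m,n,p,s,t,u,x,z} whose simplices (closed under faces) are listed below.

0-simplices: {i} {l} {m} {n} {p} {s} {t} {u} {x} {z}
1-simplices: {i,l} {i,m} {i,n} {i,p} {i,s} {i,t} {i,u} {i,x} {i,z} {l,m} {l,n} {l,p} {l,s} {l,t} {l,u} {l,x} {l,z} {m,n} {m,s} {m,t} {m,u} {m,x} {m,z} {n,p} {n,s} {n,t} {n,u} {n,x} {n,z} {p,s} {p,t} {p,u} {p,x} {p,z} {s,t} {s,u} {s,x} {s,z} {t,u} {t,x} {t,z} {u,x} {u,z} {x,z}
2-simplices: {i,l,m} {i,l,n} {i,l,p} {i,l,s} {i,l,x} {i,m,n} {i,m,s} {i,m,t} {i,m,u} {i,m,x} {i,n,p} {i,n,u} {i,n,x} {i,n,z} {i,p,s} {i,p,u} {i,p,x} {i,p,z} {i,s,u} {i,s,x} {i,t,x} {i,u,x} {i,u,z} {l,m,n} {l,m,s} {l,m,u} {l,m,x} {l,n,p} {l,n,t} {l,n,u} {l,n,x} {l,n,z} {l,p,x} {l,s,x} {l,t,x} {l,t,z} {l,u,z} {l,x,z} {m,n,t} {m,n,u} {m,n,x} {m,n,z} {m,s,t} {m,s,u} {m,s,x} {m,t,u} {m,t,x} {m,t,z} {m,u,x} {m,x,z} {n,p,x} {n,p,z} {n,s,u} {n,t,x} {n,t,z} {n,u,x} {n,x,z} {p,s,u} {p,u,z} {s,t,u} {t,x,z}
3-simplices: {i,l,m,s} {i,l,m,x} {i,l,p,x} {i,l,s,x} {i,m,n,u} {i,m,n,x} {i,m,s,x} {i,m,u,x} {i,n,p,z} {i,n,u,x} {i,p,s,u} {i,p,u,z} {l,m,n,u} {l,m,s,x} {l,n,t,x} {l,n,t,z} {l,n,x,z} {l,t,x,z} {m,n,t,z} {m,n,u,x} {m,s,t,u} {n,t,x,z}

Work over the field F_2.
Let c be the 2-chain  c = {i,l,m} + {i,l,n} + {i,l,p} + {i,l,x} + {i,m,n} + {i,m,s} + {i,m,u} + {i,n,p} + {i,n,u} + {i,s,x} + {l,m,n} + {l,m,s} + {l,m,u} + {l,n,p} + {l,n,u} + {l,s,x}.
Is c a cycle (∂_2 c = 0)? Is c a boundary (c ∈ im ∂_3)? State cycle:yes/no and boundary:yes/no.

n_0=10 n_1=44 n_2=61 n_3=22  [Z2]
∂1: piv[il,im,in,ip,is,it,iu,ix,iz] rk=9  ker:lm,ln,lp,ls,lt,lu,lx,lz,mn,ms,mt,mu,mx,mz,np,ns,nt,nu,nx,nz,ps,pt,pu,px,pz,st,su,sx,sz,tu,tx,tz,ux,uz,xz
∂2: piv[ilm,iln,ilp,ils,ilx,imn,ims,imt,imu,imx,inp,inu,inx,inz,ips,ipu,ipx,ipz,isu,isx,itx,iux,iuz,lmu,lnt,lnz,ltx,ltz,lxz,mnz,mst,mtu,nsu] rk=33  ker:lmn,lms,lmx,lnp,lnu,lnx,lpx,lsx,luz,mnt,mnu,mnx,msu,msx,mtx,mtz,mux,mxz,npx,npz,ntx,ntz,nux,nxz,psu,puz,stu,txz
∂3: piv[ilms,ilmx,ilpx,ilsx,imnu,imnx,imsx,imux,inpz,inux,ipsu,ipuz,lmnu,lntx,lntz,lnxz,ltxz,mntz,mstu] rk=19  ker:lmsx,mnux,ntxz
∂2c = 0
c vs im∂3: residual ≠ 0 ⇒ not boundary

cycle:yes boundary:no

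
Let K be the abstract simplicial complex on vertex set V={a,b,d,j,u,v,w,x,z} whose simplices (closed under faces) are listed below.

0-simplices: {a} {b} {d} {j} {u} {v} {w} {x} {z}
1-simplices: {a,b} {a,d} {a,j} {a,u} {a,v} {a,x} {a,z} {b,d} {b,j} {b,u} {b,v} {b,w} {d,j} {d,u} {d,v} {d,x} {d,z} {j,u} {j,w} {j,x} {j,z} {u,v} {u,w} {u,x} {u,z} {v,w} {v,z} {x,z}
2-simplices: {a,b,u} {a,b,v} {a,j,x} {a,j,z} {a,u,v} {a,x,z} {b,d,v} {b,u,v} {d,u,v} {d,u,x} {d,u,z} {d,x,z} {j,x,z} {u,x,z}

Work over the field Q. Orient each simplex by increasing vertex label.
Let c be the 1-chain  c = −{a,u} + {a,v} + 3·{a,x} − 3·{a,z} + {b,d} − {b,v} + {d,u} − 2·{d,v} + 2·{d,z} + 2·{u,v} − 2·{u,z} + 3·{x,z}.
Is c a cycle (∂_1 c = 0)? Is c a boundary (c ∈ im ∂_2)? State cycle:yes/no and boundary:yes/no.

n_0=9 n_1=28 n_2=14  [Q]
∂1: piv[ab,ad,aj,au,av,ax,az,bw] rk=8  ker:bd,bj,bu,bv,dj,du,dv,dx,dz,ju,jw,jx,jz,uv,uw,ux,uz,vw,vz,xz
∂2: piv[abu,abv,ajx,ajz,auv,axz,bdv,duv,dux,duz,dxz] rk=11  ker:buv,jxz,uxz
∂1c = 0
c vs im∂2: reduces to 0 ⇒ boundary

cycle:yes boundary:yes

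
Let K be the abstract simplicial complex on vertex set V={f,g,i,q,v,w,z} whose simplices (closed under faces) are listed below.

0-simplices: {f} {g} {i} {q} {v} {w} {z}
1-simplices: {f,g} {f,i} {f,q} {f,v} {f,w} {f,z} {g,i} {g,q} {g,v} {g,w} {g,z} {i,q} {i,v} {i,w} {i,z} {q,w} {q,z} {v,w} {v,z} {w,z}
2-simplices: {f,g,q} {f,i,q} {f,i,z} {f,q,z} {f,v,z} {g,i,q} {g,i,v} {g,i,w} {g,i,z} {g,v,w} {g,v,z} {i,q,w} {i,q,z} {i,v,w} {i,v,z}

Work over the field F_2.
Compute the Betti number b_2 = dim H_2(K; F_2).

b_2=3

n_0=7 n_1=20 n_2=15  [Z2]
∂1: piv[fg,fi,fq,fv,fw,fz] rk=6  ker:gi,gq,gv,gw,gz,iq,iv,iw,iz,qw,qz,vw,vz,wz
∂2: piv[fgq,fiq,fiz,fqz,fvz,giq,giv,giw,giz,gvw,gvz,iqw] rk=12  ker:iqz,ivw,ivz
b_2=(15−12)−0=3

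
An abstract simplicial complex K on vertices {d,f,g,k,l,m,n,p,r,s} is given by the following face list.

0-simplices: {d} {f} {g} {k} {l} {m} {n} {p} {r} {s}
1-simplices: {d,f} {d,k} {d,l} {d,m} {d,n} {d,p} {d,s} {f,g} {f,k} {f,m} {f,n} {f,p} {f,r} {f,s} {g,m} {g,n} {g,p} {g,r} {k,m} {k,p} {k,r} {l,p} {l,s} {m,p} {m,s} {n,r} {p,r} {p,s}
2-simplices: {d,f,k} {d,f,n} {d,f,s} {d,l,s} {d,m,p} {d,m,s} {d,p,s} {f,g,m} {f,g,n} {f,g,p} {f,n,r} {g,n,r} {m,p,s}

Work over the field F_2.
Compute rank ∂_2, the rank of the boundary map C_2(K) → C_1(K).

rank∂_2=12

n_0=10 n_1=28 n_2=13  [Z2]
∂1: piv[df,dk,dl,dm,dn,dp,ds,fg,fr] rk=9  ker:fk,fm,fn,fp,fs,gm,gn,gp,gr,km,kp,kr,lp,ls,mp,ms,nr,pr,ps
∂2: piv[dfk,dfn,dfs,dls,dmp,dms,dps,fgm,fgn,fgp,fnr,gnr] rk=12  ker:mps
rk∂_2=12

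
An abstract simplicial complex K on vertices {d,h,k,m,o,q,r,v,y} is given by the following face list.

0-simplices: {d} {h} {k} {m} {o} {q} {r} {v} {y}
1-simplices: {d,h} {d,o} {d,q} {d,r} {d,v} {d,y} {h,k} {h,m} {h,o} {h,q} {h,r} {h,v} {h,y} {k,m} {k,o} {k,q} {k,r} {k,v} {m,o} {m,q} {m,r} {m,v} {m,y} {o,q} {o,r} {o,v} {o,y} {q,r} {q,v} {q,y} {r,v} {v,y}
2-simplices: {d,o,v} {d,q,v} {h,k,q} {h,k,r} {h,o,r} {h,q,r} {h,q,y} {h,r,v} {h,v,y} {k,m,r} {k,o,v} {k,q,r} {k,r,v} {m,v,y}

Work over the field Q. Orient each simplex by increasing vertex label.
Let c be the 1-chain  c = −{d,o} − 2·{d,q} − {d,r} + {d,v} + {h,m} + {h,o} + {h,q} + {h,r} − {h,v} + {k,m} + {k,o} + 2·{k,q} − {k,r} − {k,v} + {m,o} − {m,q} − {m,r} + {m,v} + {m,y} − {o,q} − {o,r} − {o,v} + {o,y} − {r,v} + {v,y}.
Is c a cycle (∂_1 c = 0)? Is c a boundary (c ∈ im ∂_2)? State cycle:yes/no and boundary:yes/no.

n_0=9 n_1=32 n_2=14  [Q]
∂1: piv[dh,do,dq,dr,dv,dy,hk,hm] rk=8  ker:ho,hq,hr,hv,hy,km,ko,kq,kr,kv,mo,mq,mr,mv,my,oq,or,ov,oy,qr,qv,qy,rv,vy
∂2: piv[dov,dqv,hkq,hkr,hor,hqr,hqy,hrv,hvy,kmr,kov,krv,mvy] rk=13  ker:kqr
∂1c = 3·{d} − 3·{h} − 2·{k} + {m} + 4·{o} − {q} − 2·{r} − 3·{v} + 3·{y}

cycle:no boundary:no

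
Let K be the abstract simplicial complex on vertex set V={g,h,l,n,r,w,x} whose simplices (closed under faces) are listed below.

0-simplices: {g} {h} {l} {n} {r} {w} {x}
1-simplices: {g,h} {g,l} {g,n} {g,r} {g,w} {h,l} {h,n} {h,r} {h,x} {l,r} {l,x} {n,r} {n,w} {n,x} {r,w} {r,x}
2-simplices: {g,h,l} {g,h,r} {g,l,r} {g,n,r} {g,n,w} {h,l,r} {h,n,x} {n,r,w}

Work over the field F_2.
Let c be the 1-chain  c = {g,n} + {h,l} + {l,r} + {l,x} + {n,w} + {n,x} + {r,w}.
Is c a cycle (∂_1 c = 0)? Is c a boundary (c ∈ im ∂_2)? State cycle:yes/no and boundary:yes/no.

cycle:no boundary:no

n_0=7 n_1=16 n_2=8  [Z2]
∂1: piv[gh,gl,gn,gr,gw,hx] rk=6  ker:hl,hn,hr,lr,lx,nr,nw,nx,rw,rx
∂2: piv[ghl,ghr,glr,gnr,gnw,hnx,nrw] rk=7  ker:hlr
∂1c = {g} + {h} + {l} + {n}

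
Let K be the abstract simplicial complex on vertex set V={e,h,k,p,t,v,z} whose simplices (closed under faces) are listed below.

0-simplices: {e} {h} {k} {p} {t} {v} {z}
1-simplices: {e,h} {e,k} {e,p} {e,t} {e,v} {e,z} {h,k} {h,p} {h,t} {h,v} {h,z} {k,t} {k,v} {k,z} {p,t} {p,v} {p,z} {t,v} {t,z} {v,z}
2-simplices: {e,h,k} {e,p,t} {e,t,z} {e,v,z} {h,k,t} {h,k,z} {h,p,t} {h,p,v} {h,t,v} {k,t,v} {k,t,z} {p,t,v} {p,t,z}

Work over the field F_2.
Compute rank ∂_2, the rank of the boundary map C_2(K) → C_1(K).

n_0=7 n_1=20 n_2=13  [Z2]
∂1: piv[eh,ek,ep,et,ev,ez] rk=6  ker:hk,hp,ht,hv,hz,kt,kv,kz,pt,pv,pz,tv,tz,vz
∂2: piv[ehk,ept,etz,evz,hkt,hkz,hpt,hpv,htv,ktv,ktz,ptz] rk=12  ker:ptv
rk∂_2=12

rank∂_2=12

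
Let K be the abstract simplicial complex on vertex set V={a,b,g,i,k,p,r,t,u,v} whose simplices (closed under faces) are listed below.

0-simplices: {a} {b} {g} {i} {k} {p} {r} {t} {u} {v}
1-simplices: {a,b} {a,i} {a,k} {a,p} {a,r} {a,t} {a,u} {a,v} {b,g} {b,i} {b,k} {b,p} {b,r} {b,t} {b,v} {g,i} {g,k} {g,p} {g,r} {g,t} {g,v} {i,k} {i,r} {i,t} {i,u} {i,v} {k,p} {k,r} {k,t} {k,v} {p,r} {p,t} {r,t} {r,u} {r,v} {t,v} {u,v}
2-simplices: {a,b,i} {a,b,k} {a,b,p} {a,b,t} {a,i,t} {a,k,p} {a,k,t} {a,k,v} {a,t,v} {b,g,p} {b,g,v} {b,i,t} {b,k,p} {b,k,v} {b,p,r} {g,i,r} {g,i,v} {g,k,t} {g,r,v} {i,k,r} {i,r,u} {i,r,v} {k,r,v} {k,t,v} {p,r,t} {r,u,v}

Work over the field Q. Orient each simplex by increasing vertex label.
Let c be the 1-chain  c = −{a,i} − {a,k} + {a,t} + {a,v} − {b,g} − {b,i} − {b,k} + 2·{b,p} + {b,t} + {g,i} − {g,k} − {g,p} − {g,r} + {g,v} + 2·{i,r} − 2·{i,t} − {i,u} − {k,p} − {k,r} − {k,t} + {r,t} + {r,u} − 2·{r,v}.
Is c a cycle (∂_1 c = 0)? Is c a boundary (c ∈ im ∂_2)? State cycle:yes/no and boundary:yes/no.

cycle:yes boundary:no

n_0=10 n_1=37 n_2=26  [Q]
∂1: piv[ab,ai,ak,ap,ar,at,au,av,bg] rk=9  ker:bi,bk,bp,br,bt,bv,gi,gk,gp,gr,gt,gv,ik,ir,it,iu,iv,kp,kr,kt,kv,pr,pt,rt,ru,rv,tv,uv
∂2: piv[abi,abk,abp,abt,ait,akp,akt,akv,atv,bgp,bgv,bkv,bpr,gir,giv,gkt,grv,ikr,iru,krv,prt,ruv] rk=22  ker:bit,bkp,irv,ktv
∂1c = 0
c vs im∂2: residual ≠ 0 ⇒ not boundary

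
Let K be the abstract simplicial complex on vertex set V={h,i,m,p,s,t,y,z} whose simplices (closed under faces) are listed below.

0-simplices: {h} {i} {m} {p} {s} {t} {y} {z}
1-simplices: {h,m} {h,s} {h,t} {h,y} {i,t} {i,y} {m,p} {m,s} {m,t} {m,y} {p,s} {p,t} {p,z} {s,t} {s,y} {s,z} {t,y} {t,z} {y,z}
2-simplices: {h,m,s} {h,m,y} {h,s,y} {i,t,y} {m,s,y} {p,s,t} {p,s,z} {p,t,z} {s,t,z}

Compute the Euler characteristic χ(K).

n_0=8 n_1=19 n_2=9
χ=+8−19+9=-2

χ(K)=-2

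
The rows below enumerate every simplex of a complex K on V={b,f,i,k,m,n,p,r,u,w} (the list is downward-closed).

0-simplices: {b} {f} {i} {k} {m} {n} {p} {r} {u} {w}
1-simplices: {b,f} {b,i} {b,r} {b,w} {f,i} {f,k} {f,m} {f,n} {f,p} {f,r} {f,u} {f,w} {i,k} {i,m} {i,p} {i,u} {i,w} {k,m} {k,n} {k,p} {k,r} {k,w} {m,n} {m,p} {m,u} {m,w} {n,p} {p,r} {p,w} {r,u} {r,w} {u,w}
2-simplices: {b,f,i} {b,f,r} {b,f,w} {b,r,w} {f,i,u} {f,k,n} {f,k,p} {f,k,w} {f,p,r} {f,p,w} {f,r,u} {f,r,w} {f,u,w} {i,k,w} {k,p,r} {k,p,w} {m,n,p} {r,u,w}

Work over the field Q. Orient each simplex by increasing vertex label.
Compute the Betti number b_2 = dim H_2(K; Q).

b_2=3

n_0=10 n_1=32 n_2=18  [Q]
∂1: piv[bf,bi,br,bw,fk,fm,fn,fp,fu] rk=9  ker:fi,fr,fw,ik,im,ip,iu,iw,km,kn,kp,kr,kw,mn,mp,mu,mw,np,pr,pw,ru,rw,uw
∂2: piv[bfi,bfr,bfw,brw,fiu,fkn,fkp,fkw,fpr,fpw,fru,fuw,ikw,kpr,mnp] rk=15  ker:frw,kpw,ruw
b_2=(18−15)−0=3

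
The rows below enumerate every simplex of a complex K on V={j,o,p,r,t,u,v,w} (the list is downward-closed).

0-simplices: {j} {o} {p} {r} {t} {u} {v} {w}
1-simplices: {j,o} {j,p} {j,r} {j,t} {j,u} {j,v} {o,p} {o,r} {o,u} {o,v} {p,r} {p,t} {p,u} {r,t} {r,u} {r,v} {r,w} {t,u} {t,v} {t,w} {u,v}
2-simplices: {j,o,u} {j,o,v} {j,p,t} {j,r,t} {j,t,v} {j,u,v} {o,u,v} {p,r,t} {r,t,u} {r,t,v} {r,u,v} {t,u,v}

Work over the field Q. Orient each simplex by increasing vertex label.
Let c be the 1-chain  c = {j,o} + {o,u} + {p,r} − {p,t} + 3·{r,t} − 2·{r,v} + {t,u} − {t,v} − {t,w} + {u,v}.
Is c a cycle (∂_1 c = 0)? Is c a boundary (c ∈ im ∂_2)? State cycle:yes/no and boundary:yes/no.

cycle:no boundary:no

n_0=8 n_1=21 n_2=12  [Q]
∂1: piv[jo,jp,jr,jt,ju,jv,rw] rk=7  ker:op,or,ou,ov,pr,pt,pu,rt,ru,rv,tu,tv,tw,uv
∂2: piv[jou,jov,jpt,jrt,jtv,juv,prt,rtu,rtv,ruv] rk=10  ker:ouv,tuv
∂1c = −{j} + 3·{t} + {u} − 2·{v} − {w}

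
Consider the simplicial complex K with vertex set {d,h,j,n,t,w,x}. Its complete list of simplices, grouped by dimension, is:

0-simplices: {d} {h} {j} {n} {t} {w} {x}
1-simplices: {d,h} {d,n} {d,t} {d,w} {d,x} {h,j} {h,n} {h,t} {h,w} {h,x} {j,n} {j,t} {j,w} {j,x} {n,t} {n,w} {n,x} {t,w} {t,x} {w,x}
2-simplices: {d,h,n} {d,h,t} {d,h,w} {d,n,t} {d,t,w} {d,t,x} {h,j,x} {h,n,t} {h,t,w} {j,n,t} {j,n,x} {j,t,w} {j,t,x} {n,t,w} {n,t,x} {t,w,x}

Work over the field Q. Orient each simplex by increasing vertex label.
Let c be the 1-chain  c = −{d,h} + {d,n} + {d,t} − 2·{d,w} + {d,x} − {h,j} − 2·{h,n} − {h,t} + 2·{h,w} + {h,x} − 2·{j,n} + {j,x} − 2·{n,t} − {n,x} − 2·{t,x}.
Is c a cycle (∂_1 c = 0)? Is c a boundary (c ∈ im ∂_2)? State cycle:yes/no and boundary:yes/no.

n_0=7 n_1=20 n_2=16  [Q]
∂1: piv[dh,dn,dt,dw,dx,hj] rk=6  ker:hn,ht,hw,hx,jn,jt,jw,jx,nt,nw,nx,tw,tx,wx
∂2: piv[dhn,dht,dhw,dnt,dtw,dtx,hjx,jnt,jnx,jtw,jtx,ntw,twx] rk=13  ker:hnt,htw,ntx
∂1c = 0
c vs im∂2: reduces to 0 ⇒ boundary

cycle:yes boundary:yes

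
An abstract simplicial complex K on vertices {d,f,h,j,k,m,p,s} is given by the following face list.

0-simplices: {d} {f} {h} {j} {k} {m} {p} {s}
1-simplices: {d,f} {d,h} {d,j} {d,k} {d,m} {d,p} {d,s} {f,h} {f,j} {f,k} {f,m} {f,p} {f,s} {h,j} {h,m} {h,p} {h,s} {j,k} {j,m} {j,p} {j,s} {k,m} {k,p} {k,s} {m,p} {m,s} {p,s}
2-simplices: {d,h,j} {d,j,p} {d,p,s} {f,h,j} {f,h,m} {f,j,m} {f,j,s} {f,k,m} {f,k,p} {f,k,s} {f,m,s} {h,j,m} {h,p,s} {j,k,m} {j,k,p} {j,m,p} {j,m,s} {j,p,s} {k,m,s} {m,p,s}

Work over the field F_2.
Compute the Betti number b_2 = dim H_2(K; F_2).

n_0=8 n_1=27 n_2=20  [Z2]
∂1: piv[df,dh,dj,dk,dm,dp,ds] rk=7  ker:fh,fj,fk,fm,fp,fs,hj,hm,hp,hs,jk,jm,jp,js,km,kp,ks,mp,ms,ps
∂2: piv[dhj,djp,dps,fhj,fhm,fjm,fjs,fkm,fkp,fks,fms,hps,jkm,jkp,jmp,jps] rk=16  ker:hjm,jms,kms,mps
b_2=(20−16)−0=4

b_2=4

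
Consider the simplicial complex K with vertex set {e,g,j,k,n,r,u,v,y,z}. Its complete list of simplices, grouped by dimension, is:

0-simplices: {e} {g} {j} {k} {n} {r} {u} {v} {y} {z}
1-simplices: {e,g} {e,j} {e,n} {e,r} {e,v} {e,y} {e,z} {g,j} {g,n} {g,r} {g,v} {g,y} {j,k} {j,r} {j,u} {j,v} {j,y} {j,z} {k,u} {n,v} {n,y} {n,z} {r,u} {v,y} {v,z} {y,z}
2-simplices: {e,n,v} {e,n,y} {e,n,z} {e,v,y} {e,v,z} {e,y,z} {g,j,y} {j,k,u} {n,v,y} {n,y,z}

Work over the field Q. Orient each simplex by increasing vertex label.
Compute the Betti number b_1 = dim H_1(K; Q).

n_0=10 n_1=26 n_2=10  [Q]
∂1: piv[eg,ej,en,er,ev,ey,ez,jk,ju] rk=9  ker:gj,gn,gr,gv,gy,jr,jv,jy,jz,ku,nv,ny,nz,ru,vy,vz,yz
∂2: piv[env,eny,enz,evy,evz,eyz,gjy,jku] rk=8  ker:nvy,nyz
b_1=(26−9)−8=9

b_1=9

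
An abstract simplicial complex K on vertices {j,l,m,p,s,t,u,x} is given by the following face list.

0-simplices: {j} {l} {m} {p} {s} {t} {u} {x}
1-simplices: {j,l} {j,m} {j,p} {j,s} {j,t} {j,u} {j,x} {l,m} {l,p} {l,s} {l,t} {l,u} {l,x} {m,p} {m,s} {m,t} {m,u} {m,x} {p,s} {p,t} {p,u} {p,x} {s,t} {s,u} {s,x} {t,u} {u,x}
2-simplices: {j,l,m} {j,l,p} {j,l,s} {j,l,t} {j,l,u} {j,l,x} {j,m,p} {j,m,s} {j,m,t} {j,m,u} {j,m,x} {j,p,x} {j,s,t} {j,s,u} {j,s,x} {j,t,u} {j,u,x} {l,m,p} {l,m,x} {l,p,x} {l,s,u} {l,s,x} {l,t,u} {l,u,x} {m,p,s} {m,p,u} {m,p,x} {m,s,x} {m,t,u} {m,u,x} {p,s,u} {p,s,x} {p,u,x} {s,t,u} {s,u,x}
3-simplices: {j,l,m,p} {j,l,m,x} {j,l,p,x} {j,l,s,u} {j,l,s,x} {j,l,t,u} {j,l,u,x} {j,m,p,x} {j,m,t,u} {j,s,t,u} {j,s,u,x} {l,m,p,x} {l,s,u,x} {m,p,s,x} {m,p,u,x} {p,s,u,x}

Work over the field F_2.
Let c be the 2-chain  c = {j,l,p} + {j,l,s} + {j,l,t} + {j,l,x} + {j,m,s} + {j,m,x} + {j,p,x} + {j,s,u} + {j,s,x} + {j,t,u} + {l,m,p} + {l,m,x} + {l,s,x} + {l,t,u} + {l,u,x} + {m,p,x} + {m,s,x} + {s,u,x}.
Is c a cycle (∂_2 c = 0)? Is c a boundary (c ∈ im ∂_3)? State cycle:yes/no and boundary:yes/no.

n_0=8 n_1=27 n_2=35 n_3=16  [Z2]
∂1: piv[jl,jm,jp,js,jt,ju,jx] rk=7  ker:lm,lp,ls,lt,lu,lx,mp,ms,mt,mu,mx,ps,pt,pu,px,st,su,sx,tu,ux
∂2: piv[jlm,jlp,jls,jlt,jlu,jlx,jmp,jms,jmt,jmu,jmx,jpx,jst,jsu,jsx,jtu,jux,mps,mpu] rk=19  ker:lmp,lmx,lpx,lsu,lsx,ltu,lux,mpx,msx,mtu,mux,psu,psx,pux,stu,sux
∂3: piv[jlmp,jlmx,jlpx,jlsu,jlsx,jltu,jlux,jmpx,jmtu,jstu,jsux,mpsx,mpux,psux] rk=14  ker:lmpx,lsux
∂2c = 0
c vs im∂3: residual ≠ 0 ⇒ not boundary

cycle:yes boundary:no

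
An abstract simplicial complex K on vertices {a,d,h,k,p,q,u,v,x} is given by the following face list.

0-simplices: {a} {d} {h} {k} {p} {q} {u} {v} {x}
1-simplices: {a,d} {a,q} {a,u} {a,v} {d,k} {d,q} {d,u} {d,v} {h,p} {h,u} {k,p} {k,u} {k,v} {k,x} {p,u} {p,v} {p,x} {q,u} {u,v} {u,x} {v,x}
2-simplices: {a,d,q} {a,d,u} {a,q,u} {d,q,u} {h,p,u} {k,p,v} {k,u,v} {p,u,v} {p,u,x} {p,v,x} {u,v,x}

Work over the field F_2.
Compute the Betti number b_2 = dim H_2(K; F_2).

n_0=9 n_1=21 n_2=11  [Z2]
∂1: piv[ad,aq,au,av,dk,hp,hu,kx] rk=8  ker:dq,du,dv,kp,ku,kv,pu,pv,px,qu,uv,ux,vx
∂2: piv[adq,adu,aqu,hpu,kpv,kuv,puv,pux,pvx] rk=9  ker:dqu,uvx
b_2=(11−9)−0=2

b_2=2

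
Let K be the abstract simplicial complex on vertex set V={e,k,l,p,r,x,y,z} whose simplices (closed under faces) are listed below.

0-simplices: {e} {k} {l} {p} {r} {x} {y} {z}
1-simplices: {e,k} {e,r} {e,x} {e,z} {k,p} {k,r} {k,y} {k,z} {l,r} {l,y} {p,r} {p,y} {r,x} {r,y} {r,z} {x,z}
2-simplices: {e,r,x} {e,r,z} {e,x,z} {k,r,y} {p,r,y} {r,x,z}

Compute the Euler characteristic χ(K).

χ(K)=-2

n_0=8 n_1=16 n_2=6
χ=+8−16+6=-2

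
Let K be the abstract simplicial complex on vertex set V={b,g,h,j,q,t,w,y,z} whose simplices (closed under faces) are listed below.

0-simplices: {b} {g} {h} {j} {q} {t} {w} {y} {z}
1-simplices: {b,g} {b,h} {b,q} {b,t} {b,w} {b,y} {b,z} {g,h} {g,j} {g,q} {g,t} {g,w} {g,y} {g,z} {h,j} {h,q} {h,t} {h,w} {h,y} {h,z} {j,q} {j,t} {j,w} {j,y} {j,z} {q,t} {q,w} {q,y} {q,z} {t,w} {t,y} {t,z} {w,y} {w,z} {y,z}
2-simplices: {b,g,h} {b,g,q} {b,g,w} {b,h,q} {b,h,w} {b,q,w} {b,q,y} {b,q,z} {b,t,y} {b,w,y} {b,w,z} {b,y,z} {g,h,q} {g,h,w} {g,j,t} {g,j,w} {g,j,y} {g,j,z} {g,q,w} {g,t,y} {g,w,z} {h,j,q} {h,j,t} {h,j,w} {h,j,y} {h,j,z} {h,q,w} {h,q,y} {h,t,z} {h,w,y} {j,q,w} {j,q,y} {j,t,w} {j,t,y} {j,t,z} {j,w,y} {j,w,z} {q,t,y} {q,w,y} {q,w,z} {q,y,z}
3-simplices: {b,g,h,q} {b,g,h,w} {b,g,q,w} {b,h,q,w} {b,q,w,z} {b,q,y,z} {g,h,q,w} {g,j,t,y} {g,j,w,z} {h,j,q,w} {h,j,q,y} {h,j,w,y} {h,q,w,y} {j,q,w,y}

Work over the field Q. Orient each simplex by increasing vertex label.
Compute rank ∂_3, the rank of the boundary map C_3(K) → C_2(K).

n_0=9 n_1=35 n_2=41 n_3=14  [Q]
∂1: piv[bg,bh,bq,bt,bw,by,bz,gj] rk=8  ker:gh,gq,gt,gw,gy,gz,hj,hq,ht,hw,hy,hz,jq,jt,jw,jy,jz,qt,qw,qy,qz,tw,ty,tz,wy,wz,yz
∂2: piv[bgh,bgq,bgw,bhq,bhw,bqw,bqy,bqz,bty,bwy,bwz,byz,gjt,gjw,gjy,gjz,gty,gwz,hjq,hjt,hjw,hjy,hjz,hqy,htz,jtw,qty] rk=27  ker:ghq,ghw,gqw,hqw,hwy,jqw,jqy,jty,jtz,jwy,jwz,qwy,qwz,qyz
∂3: piv[bghq,bghw,bgqw,bhqw,bqwz,bqyz,gjty,gjwz,hjqw,hjqy,hjwy,hqwy] rk=12  ker:ghqw,jqwy
rk∂_3=12

rank∂_3=12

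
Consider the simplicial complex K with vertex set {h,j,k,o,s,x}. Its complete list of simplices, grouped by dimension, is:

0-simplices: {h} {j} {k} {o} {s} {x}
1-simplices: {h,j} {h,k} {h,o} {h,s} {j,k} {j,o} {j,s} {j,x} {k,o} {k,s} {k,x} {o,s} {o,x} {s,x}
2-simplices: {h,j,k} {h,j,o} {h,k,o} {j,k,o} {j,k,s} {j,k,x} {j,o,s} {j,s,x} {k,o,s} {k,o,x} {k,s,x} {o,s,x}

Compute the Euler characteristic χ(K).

χ(K)=4

n_0=6 n_1=14 n_2=12
χ=+6−14+12=4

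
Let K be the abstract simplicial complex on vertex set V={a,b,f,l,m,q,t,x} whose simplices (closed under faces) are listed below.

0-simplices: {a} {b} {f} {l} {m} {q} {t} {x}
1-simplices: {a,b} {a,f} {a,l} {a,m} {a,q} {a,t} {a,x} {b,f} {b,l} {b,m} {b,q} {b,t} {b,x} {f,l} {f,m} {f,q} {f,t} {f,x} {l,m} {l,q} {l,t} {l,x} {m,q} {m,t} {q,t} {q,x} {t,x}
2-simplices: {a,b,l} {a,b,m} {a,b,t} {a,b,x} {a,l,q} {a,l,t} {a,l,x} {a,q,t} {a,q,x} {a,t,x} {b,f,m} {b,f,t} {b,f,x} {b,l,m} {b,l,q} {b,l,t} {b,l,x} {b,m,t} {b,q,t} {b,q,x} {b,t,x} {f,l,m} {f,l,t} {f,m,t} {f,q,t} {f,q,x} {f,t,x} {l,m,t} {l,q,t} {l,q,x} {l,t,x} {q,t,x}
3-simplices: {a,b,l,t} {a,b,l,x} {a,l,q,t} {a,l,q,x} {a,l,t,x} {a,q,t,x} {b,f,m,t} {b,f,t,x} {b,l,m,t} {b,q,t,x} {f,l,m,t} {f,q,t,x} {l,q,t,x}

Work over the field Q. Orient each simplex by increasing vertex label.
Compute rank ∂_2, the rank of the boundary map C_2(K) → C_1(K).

rank∂_2=18

n_0=8 n_1=27 n_2=32 n_3=13  [Q]
∂1: piv[ab,af,al,am,aq,at,ax] rk=7  ker:bf,bl,bm,bq,bt,bx,fl,fm,fq,ft,fx,lm,lq,lt,lx,mq,mt,qt,qx,tx
∂2: piv[abl,abm,abt,abx,alq,alt,alx,aqt,aqx,atx,bfm,bft,bfx,blm,blq,bmt,flm,fqt] rk=18  ker:blt,blx,bqt,bqx,btx,flt,fmt,fqx,ftx,lmt,lqt,lqx,ltx,qtx
∂3: piv[ablt,ablx,alqt,alqx,altx,aqtx,bfmt,bftx,blmt,bqtx,flmt,fqtx] rk=12  ker:lqtx
rk∂_2=18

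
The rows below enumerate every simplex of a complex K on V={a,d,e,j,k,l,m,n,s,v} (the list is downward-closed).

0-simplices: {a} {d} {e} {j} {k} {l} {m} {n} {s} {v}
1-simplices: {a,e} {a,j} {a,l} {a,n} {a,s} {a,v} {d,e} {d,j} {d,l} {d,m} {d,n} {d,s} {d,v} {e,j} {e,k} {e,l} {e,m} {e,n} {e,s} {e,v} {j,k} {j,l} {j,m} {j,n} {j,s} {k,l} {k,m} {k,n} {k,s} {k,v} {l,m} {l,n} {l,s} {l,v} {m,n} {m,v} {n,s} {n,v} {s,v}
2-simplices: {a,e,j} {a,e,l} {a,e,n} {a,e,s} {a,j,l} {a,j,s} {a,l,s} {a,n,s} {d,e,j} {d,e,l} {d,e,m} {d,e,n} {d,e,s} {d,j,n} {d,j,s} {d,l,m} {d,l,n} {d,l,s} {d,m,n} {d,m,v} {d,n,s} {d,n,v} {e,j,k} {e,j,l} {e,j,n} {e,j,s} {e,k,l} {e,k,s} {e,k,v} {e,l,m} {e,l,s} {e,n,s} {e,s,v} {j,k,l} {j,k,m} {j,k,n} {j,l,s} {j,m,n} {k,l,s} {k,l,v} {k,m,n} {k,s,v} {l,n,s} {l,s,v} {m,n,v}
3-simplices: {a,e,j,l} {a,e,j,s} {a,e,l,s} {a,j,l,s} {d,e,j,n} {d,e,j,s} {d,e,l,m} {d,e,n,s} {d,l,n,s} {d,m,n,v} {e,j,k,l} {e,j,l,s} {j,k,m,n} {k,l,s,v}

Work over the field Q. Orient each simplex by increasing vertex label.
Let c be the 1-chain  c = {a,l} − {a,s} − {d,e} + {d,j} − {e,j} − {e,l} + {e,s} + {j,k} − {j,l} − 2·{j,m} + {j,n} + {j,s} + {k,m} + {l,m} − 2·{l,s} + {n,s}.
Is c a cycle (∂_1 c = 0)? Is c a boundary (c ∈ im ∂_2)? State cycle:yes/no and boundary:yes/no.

cycle:yes boundary:yes

n_0=10 n_1=39 n_2=45 n_3=14  [Q]
∂1: piv[ae,aj,al,an,as,av,de,dm,ek] rk=9  ker:dj,dl,dn,ds,dv,ej,el,em,en,es,ev,jk,jl,jm,jn,js,kl,km,kn,ks,kv,lm,ln,ls,lv,mn,mv,ns,nv,sv
∂2: piv[aej,ael,aen,aes,ajl,ajs,als,ans,dej,del,dem,den,des,djn,dlm,dln,dmn,dmv,dnv,ejk,ekl,eks,ekv,esv,jkm,jkn,jmn,klv] rk=28  ker:djs,dls,dns,ejl,ejn,ejs,elm,els,ens,jkl,jls,kls,kmn,ksv,lns,lsv,mnv
∂3: piv[aejl,aejs,aels,ajls,dejn,dejs,delm,dens,dlns,dmnv,ejkl,jkmn,klsv] rk=13  ker:ejls
∂1c = 0
c vs im∂2: reduces to 0 ⇒ boundary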